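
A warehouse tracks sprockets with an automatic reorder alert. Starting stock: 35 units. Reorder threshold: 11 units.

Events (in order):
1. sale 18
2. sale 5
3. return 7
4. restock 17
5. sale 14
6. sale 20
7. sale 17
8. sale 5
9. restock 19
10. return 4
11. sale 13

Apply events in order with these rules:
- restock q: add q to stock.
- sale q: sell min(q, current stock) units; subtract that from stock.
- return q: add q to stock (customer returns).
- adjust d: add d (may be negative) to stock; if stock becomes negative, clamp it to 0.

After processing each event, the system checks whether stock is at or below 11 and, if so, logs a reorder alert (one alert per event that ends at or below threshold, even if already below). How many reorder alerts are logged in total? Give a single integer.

Processing events:
Start: stock = 35
  Event 1 (sale 18): sell min(18,35)=18. stock: 35 - 18 = 17. total_sold = 18
  Event 2 (sale 5): sell min(5,17)=5. stock: 17 - 5 = 12. total_sold = 23
  Event 3 (return 7): 12 + 7 = 19
  Event 4 (restock 17): 19 + 17 = 36
  Event 5 (sale 14): sell min(14,36)=14. stock: 36 - 14 = 22. total_sold = 37
  Event 6 (sale 20): sell min(20,22)=20. stock: 22 - 20 = 2. total_sold = 57
  Event 7 (sale 17): sell min(17,2)=2. stock: 2 - 2 = 0. total_sold = 59
  Event 8 (sale 5): sell min(5,0)=0. stock: 0 - 0 = 0. total_sold = 59
  Event 9 (restock 19): 0 + 19 = 19
  Event 10 (return 4): 19 + 4 = 23
  Event 11 (sale 13): sell min(13,23)=13. stock: 23 - 13 = 10. total_sold = 72
Final: stock = 10, total_sold = 72

Checking against threshold 11:
  After event 1: stock=17 > 11
  After event 2: stock=12 > 11
  After event 3: stock=19 > 11
  After event 4: stock=36 > 11
  After event 5: stock=22 > 11
  After event 6: stock=2 <= 11 -> ALERT
  After event 7: stock=0 <= 11 -> ALERT
  After event 8: stock=0 <= 11 -> ALERT
  After event 9: stock=19 > 11
  After event 10: stock=23 > 11
  After event 11: stock=10 <= 11 -> ALERT
Alert events: [6, 7, 8, 11]. Count = 4

Answer: 4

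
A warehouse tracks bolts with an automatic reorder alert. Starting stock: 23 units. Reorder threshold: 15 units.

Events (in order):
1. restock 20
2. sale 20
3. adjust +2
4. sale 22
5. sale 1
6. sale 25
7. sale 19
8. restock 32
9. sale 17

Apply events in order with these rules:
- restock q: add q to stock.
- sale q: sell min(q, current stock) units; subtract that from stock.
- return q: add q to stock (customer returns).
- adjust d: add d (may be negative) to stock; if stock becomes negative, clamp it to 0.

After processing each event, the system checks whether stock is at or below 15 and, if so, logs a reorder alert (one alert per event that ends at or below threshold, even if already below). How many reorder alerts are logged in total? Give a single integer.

Processing events:
Start: stock = 23
  Event 1 (restock 20): 23 + 20 = 43
  Event 2 (sale 20): sell min(20,43)=20. stock: 43 - 20 = 23. total_sold = 20
  Event 3 (adjust +2): 23 + 2 = 25
  Event 4 (sale 22): sell min(22,25)=22. stock: 25 - 22 = 3. total_sold = 42
  Event 5 (sale 1): sell min(1,3)=1. stock: 3 - 1 = 2. total_sold = 43
  Event 6 (sale 25): sell min(25,2)=2. stock: 2 - 2 = 0. total_sold = 45
  Event 7 (sale 19): sell min(19,0)=0. stock: 0 - 0 = 0. total_sold = 45
  Event 8 (restock 32): 0 + 32 = 32
  Event 9 (sale 17): sell min(17,32)=17. stock: 32 - 17 = 15. total_sold = 62
Final: stock = 15, total_sold = 62

Checking against threshold 15:
  After event 1: stock=43 > 15
  After event 2: stock=23 > 15
  After event 3: stock=25 > 15
  After event 4: stock=3 <= 15 -> ALERT
  After event 5: stock=2 <= 15 -> ALERT
  After event 6: stock=0 <= 15 -> ALERT
  After event 7: stock=0 <= 15 -> ALERT
  After event 8: stock=32 > 15
  After event 9: stock=15 <= 15 -> ALERT
Alert events: [4, 5, 6, 7, 9]. Count = 5

Answer: 5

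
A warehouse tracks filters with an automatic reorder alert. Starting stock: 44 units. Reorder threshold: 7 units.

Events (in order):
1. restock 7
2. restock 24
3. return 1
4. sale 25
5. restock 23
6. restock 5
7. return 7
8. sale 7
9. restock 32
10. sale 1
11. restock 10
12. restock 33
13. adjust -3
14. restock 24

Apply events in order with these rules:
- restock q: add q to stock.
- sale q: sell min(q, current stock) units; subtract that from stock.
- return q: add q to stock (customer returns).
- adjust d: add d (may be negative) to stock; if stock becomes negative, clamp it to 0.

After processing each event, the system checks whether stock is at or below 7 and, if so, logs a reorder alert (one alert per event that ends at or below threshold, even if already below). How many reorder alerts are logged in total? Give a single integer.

Processing events:
Start: stock = 44
  Event 1 (restock 7): 44 + 7 = 51
  Event 2 (restock 24): 51 + 24 = 75
  Event 3 (return 1): 75 + 1 = 76
  Event 4 (sale 25): sell min(25,76)=25. stock: 76 - 25 = 51. total_sold = 25
  Event 5 (restock 23): 51 + 23 = 74
  Event 6 (restock 5): 74 + 5 = 79
  Event 7 (return 7): 79 + 7 = 86
  Event 8 (sale 7): sell min(7,86)=7. stock: 86 - 7 = 79. total_sold = 32
  Event 9 (restock 32): 79 + 32 = 111
  Event 10 (sale 1): sell min(1,111)=1. stock: 111 - 1 = 110. total_sold = 33
  Event 11 (restock 10): 110 + 10 = 120
  Event 12 (restock 33): 120 + 33 = 153
  Event 13 (adjust -3): 153 + -3 = 150
  Event 14 (restock 24): 150 + 24 = 174
Final: stock = 174, total_sold = 33

Checking against threshold 7:
  After event 1: stock=51 > 7
  After event 2: stock=75 > 7
  After event 3: stock=76 > 7
  After event 4: stock=51 > 7
  After event 5: stock=74 > 7
  After event 6: stock=79 > 7
  After event 7: stock=86 > 7
  After event 8: stock=79 > 7
  After event 9: stock=111 > 7
  After event 10: stock=110 > 7
  After event 11: stock=120 > 7
  After event 12: stock=153 > 7
  After event 13: stock=150 > 7
  After event 14: stock=174 > 7
Alert events: []. Count = 0

Answer: 0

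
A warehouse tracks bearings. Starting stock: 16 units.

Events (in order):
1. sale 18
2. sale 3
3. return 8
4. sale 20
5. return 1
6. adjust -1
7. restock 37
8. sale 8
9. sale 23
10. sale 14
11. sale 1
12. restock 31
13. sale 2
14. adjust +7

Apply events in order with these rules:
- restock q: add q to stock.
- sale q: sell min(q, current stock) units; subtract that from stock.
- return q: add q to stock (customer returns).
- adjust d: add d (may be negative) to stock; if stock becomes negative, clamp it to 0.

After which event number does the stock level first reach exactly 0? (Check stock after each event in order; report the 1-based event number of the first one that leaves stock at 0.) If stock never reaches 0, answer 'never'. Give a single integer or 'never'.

Processing events:
Start: stock = 16
  Event 1 (sale 18): sell min(18,16)=16. stock: 16 - 16 = 0. total_sold = 16
  Event 2 (sale 3): sell min(3,0)=0. stock: 0 - 0 = 0. total_sold = 16
  Event 3 (return 8): 0 + 8 = 8
  Event 4 (sale 20): sell min(20,8)=8. stock: 8 - 8 = 0. total_sold = 24
  Event 5 (return 1): 0 + 1 = 1
  Event 6 (adjust -1): 1 + -1 = 0
  Event 7 (restock 37): 0 + 37 = 37
  Event 8 (sale 8): sell min(8,37)=8. stock: 37 - 8 = 29. total_sold = 32
  Event 9 (sale 23): sell min(23,29)=23. stock: 29 - 23 = 6. total_sold = 55
  Event 10 (sale 14): sell min(14,6)=6. stock: 6 - 6 = 0. total_sold = 61
  Event 11 (sale 1): sell min(1,0)=0. stock: 0 - 0 = 0. total_sold = 61
  Event 12 (restock 31): 0 + 31 = 31
  Event 13 (sale 2): sell min(2,31)=2. stock: 31 - 2 = 29. total_sold = 63
  Event 14 (adjust +7): 29 + 7 = 36
Final: stock = 36, total_sold = 63

First zero at event 1.

Answer: 1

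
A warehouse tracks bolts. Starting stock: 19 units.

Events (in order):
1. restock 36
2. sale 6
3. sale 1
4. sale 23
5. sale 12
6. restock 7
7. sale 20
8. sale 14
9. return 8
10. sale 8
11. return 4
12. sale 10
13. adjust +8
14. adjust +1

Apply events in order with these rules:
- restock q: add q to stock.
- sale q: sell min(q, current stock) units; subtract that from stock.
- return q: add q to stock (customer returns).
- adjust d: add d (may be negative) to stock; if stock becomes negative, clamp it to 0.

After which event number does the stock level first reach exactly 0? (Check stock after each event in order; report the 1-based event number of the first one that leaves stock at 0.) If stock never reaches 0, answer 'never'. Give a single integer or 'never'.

Answer: 7

Derivation:
Processing events:
Start: stock = 19
  Event 1 (restock 36): 19 + 36 = 55
  Event 2 (sale 6): sell min(6,55)=6. stock: 55 - 6 = 49. total_sold = 6
  Event 3 (sale 1): sell min(1,49)=1. stock: 49 - 1 = 48. total_sold = 7
  Event 4 (sale 23): sell min(23,48)=23. stock: 48 - 23 = 25. total_sold = 30
  Event 5 (sale 12): sell min(12,25)=12. stock: 25 - 12 = 13. total_sold = 42
  Event 6 (restock 7): 13 + 7 = 20
  Event 7 (sale 20): sell min(20,20)=20. stock: 20 - 20 = 0. total_sold = 62
  Event 8 (sale 14): sell min(14,0)=0. stock: 0 - 0 = 0. total_sold = 62
  Event 9 (return 8): 0 + 8 = 8
  Event 10 (sale 8): sell min(8,8)=8. stock: 8 - 8 = 0. total_sold = 70
  Event 11 (return 4): 0 + 4 = 4
  Event 12 (sale 10): sell min(10,4)=4. stock: 4 - 4 = 0. total_sold = 74
  Event 13 (adjust +8): 0 + 8 = 8
  Event 14 (adjust +1): 8 + 1 = 9
Final: stock = 9, total_sold = 74

First zero at event 7.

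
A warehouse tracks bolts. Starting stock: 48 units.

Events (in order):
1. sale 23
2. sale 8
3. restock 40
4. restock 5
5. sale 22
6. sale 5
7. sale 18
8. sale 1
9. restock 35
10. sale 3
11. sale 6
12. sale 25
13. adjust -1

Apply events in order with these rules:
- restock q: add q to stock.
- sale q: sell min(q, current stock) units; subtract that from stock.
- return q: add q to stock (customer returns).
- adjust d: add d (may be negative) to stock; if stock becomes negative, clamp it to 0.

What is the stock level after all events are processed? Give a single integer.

Processing events:
Start: stock = 48
  Event 1 (sale 23): sell min(23,48)=23. stock: 48 - 23 = 25. total_sold = 23
  Event 2 (sale 8): sell min(8,25)=8. stock: 25 - 8 = 17. total_sold = 31
  Event 3 (restock 40): 17 + 40 = 57
  Event 4 (restock 5): 57 + 5 = 62
  Event 5 (sale 22): sell min(22,62)=22. stock: 62 - 22 = 40. total_sold = 53
  Event 6 (sale 5): sell min(5,40)=5. stock: 40 - 5 = 35. total_sold = 58
  Event 7 (sale 18): sell min(18,35)=18. stock: 35 - 18 = 17. total_sold = 76
  Event 8 (sale 1): sell min(1,17)=1. stock: 17 - 1 = 16. total_sold = 77
  Event 9 (restock 35): 16 + 35 = 51
  Event 10 (sale 3): sell min(3,51)=3. stock: 51 - 3 = 48. total_sold = 80
  Event 11 (sale 6): sell min(6,48)=6. stock: 48 - 6 = 42. total_sold = 86
  Event 12 (sale 25): sell min(25,42)=25. stock: 42 - 25 = 17. total_sold = 111
  Event 13 (adjust -1): 17 + -1 = 16
Final: stock = 16, total_sold = 111

Answer: 16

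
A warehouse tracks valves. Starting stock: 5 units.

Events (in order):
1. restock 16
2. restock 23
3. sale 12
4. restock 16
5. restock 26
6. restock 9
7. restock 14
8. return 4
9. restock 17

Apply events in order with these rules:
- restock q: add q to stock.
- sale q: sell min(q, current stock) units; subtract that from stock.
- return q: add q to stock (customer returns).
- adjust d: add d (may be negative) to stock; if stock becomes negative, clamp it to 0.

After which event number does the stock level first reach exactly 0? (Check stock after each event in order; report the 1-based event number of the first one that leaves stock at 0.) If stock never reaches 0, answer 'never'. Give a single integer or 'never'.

Processing events:
Start: stock = 5
  Event 1 (restock 16): 5 + 16 = 21
  Event 2 (restock 23): 21 + 23 = 44
  Event 3 (sale 12): sell min(12,44)=12. stock: 44 - 12 = 32. total_sold = 12
  Event 4 (restock 16): 32 + 16 = 48
  Event 5 (restock 26): 48 + 26 = 74
  Event 6 (restock 9): 74 + 9 = 83
  Event 7 (restock 14): 83 + 14 = 97
  Event 8 (return 4): 97 + 4 = 101
  Event 9 (restock 17): 101 + 17 = 118
Final: stock = 118, total_sold = 12

Stock never reaches 0.

Answer: never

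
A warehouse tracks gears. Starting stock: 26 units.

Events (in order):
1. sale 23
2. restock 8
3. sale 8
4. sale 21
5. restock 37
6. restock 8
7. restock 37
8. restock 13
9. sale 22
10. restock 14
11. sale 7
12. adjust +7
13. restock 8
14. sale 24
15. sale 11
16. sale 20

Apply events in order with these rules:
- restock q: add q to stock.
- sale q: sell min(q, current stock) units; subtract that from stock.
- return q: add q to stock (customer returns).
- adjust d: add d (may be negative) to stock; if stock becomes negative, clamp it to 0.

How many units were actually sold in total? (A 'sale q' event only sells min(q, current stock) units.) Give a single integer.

Processing events:
Start: stock = 26
  Event 1 (sale 23): sell min(23,26)=23. stock: 26 - 23 = 3. total_sold = 23
  Event 2 (restock 8): 3 + 8 = 11
  Event 3 (sale 8): sell min(8,11)=8. stock: 11 - 8 = 3. total_sold = 31
  Event 4 (sale 21): sell min(21,3)=3. stock: 3 - 3 = 0. total_sold = 34
  Event 5 (restock 37): 0 + 37 = 37
  Event 6 (restock 8): 37 + 8 = 45
  Event 7 (restock 37): 45 + 37 = 82
  Event 8 (restock 13): 82 + 13 = 95
  Event 9 (sale 22): sell min(22,95)=22. stock: 95 - 22 = 73. total_sold = 56
  Event 10 (restock 14): 73 + 14 = 87
  Event 11 (sale 7): sell min(7,87)=7. stock: 87 - 7 = 80. total_sold = 63
  Event 12 (adjust +7): 80 + 7 = 87
  Event 13 (restock 8): 87 + 8 = 95
  Event 14 (sale 24): sell min(24,95)=24. stock: 95 - 24 = 71. total_sold = 87
  Event 15 (sale 11): sell min(11,71)=11. stock: 71 - 11 = 60. total_sold = 98
  Event 16 (sale 20): sell min(20,60)=20. stock: 60 - 20 = 40. total_sold = 118
Final: stock = 40, total_sold = 118

Answer: 118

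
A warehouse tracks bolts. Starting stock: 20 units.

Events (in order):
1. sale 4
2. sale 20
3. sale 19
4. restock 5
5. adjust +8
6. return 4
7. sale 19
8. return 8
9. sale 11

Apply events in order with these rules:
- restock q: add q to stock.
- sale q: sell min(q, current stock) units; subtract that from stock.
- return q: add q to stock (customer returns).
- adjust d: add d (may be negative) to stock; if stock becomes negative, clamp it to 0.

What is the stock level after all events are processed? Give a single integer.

Answer: 0

Derivation:
Processing events:
Start: stock = 20
  Event 1 (sale 4): sell min(4,20)=4. stock: 20 - 4 = 16. total_sold = 4
  Event 2 (sale 20): sell min(20,16)=16. stock: 16 - 16 = 0. total_sold = 20
  Event 3 (sale 19): sell min(19,0)=0. stock: 0 - 0 = 0. total_sold = 20
  Event 4 (restock 5): 0 + 5 = 5
  Event 5 (adjust +8): 5 + 8 = 13
  Event 6 (return 4): 13 + 4 = 17
  Event 7 (sale 19): sell min(19,17)=17. stock: 17 - 17 = 0. total_sold = 37
  Event 8 (return 8): 0 + 8 = 8
  Event 9 (sale 11): sell min(11,8)=8. stock: 8 - 8 = 0. total_sold = 45
Final: stock = 0, total_sold = 45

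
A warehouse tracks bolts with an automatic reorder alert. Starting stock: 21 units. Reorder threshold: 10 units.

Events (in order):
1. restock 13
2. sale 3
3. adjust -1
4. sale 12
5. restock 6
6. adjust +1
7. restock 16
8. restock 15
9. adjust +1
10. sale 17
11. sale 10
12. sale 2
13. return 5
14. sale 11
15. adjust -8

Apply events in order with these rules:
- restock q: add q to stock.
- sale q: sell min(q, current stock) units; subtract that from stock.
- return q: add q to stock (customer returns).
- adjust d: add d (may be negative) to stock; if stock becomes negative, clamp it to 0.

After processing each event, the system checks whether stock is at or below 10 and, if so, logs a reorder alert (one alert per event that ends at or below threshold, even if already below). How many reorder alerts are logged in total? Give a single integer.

Processing events:
Start: stock = 21
  Event 1 (restock 13): 21 + 13 = 34
  Event 2 (sale 3): sell min(3,34)=3. stock: 34 - 3 = 31. total_sold = 3
  Event 3 (adjust -1): 31 + -1 = 30
  Event 4 (sale 12): sell min(12,30)=12. stock: 30 - 12 = 18. total_sold = 15
  Event 5 (restock 6): 18 + 6 = 24
  Event 6 (adjust +1): 24 + 1 = 25
  Event 7 (restock 16): 25 + 16 = 41
  Event 8 (restock 15): 41 + 15 = 56
  Event 9 (adjust +1): 56 + 1 = 57
  Event 10 (sale 17): sell min(17,57)=17. stock: 57 - 17 = 40. total_sold = 32
  Event 11 (sale 10): sell min(10,40)=10. stock: 40 - 10 = 30. total_sold = 42
  Event 12 (sale 2): sell min(2,30)=2. stock: 30 - 2 = 28. total_sold = 44
  Event 13 (return 5): 28 + 5 = 33
  Event 14 (sale 11): sell min(11,33)=11. stock: 33 - 11 = 22. total_sold = 55
  Event 15 (adjust -8): 22 + -8 = 14
Final: stock = 14, total_sold = 55

Checking against threshold 10:
  After event 1: stock=34 > 10
  After event 2: stock=31 > 10
  After event 3: stock=30 > 10
  After event 4: stock=18 > 10
  After event 5: stock=24 > 10
  After event 6: stock=25 > 10
  After event 7: stock=41 > 10
  After event 8: stock=56 > 10
  After event 9: stock=57 > 10
  After event 10: stock=40 > 10
  After event 11: stock=30 > 10
  After event 12: stock=28 > 10
  After event 13: stock=33 > 10
  After event 14: stock=22 > 10
  After event 15: stock=14 > 10
Alert events: []. Count = 0

Answer: 0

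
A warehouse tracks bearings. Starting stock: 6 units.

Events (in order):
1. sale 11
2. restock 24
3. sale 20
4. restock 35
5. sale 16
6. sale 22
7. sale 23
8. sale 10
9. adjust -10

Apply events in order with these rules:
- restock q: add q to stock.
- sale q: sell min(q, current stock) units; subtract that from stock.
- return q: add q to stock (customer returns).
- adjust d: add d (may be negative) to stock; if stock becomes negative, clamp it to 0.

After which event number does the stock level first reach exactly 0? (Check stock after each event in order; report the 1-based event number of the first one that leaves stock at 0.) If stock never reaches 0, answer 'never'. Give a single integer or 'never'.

Answer: 1

Derivation:
Processing events:
Start: stock = 6
  Event 1 (sale 11): sell min(11,6)=6. stock: 6 - 6 = 0. total_sold = 6
  Event 2 (restock 24): 0 + 24 = 24
  Event 3 (sale 20): sell min(20,24)=20. stock: 24 - 20 = 4. total_sold = 26
  Event 4 (restock 35): 4 + 35 = 39
  Event 5 (sale 16): sell min(16,39)=16. stock: 39 - 16 = 23. total_sold = 42
  Event 6 (sale 22): sell min(22,23)=22. stock: 23 - 22 = 1. total_sold = 64
  Event 7 (sale 23): sell min(23,1)=1. stock: 1 - 1 = 0. total_sold = 65
  Event 8 (sale 10): sell min(10,0)=0. stock: 0 - 0 = 0. total_sold = 65
  Event 9 (adjust -10): 0 + -10 = 0 (clamped to 0)
Final: stock = 0, total_sold = 65

First zero at event 1.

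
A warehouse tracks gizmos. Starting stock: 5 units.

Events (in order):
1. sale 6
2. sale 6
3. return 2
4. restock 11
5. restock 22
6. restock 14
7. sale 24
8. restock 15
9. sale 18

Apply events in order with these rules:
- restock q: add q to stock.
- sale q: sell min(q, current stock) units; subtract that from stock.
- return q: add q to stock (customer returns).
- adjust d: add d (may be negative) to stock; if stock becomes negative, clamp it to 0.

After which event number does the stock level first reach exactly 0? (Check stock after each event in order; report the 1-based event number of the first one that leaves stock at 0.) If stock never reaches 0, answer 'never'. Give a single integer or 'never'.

Processing events:
Start: stock = 5
  Event 1 (sale 6): sell min(6,5)=5. stock: 5 - 5 = 0. total_sold = 5
  Event 2 (sale 6): sell min(6,0)=0. stock: 0 - 0 = 0. total_sold = 5
  Event 3 (return 2): 0 + 2 = 2
  Event 4 (restock 11): 2 + 11 = 13
  Event 5 (restock 22): 13 + 22 = 35
  Event 6 (restock 14): 35 + 14 = 49
  Event 7 (sale 24): sell min(24,49)=24. stock: 49 - 24 = 25. total_sold = 29
  Event 8 (restock 15): 25 + 15 = 40
  Event 9 (sale 18): sell min(18,40)=18. stock: 40 - 18 = 22. total_sold = 47
Final: stock = 22, total_sold = 47

First zero at event 1.

Answer: 1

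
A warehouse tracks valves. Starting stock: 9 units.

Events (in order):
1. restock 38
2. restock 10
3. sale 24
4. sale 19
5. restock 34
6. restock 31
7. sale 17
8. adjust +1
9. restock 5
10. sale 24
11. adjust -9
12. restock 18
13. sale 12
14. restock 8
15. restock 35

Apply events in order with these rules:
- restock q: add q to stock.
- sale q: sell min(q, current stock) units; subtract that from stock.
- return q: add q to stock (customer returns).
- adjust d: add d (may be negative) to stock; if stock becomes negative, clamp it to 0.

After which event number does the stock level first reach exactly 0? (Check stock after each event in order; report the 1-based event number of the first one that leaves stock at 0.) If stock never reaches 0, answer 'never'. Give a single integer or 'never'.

Answer: never

Derivation:
Processing events:
Start: stock = 9
  Event 1 (restock 38): 9 + 38 = 47
  Event 2 (restock 10): 47 + 10 = 57
  Event 3 (sale 24): sell min(24,57)=24. stock: 57 - 24 = 33. total_sold = 24
  Event 4 (sale 19): sell min(19,33)=19. stock: 33 - 19 = 14. total_sold = 43
  Event 5 (restock 34): 14 + 34 = 48
  Event 6 (restock 31): 48 + 31 = 79
  Event 7 (sale 17): sell min(17,79)=17. stock: 79 - 17 = 62. total_sold = 60
  Event 8 (adjust +1): 62 + 1 = 63
  Event 9 (restock 5): 63 + 5 = 68
  Event 10 (sale 24): sell min(24,68)=24. stock: 68 - 24 = 44. total_sold = 84
  Event 11 (adjust -9): 44 + -9 = 35
  Event 12 (restock 18): 35 + 18 = 53
  Event 13 (sale 12): sell min(12,53)=12. stock: 53 - 12 = 41. total_sold = 96
  Event 14 (restock 8): 41 + 8 = 49
  Event 15 (restock 35): 49 + 35 = 84
Final: stock = 84, total_sold = 96

Stock never reaches 0.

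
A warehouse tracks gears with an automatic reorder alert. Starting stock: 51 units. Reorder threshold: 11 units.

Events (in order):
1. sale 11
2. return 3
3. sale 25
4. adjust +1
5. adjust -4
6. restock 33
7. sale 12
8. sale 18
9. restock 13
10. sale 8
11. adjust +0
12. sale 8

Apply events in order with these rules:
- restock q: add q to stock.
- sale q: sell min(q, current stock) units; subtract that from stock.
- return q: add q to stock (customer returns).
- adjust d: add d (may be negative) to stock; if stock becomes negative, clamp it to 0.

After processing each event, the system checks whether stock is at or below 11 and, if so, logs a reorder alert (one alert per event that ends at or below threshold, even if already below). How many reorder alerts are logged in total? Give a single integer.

Processing events:
Start: stock = 51
  Event 1 (sale 11): sell min(11,51)=11. stock: 51 - 11 = 40. total_sold = 11
  Event 2 (return 3): 40 + 3 = 43
  Event 3 (sale 25): sell min(25,43)=25. stock: 43 - 25 = 18. total_sold = 36
  Event 4 (adjust +1): 18 + 1 = 19
  Event 5 (adjust -4): 19 + -4 = 15
  Event 6 (restock 33): 15 + 33 = 48
  Event 7 (sale 12): sell min(12,48)=12. stock: 48 - 12 = 36. total_sold = 48
  Event 8 (sale 18): sell min(18,36)=18. stock: 36 - 18 = 18. total_sold = 66
  Event 9 (restock 13): 18 + 13 = 31
  Event 10 (sale 8): sell min(8,31)=8. stock: 31 - 8 = 23. total_sold = 74
  Event 11 (adjust +0): 23 + 0 = 23
  Event 12 (sale 8): sell min(8,23)=8. stock: 23 - 8 = 15. total_sold = 82
Final: stock = 15, total_sold = 82

Checking against threshold 11:
  After event 1: stock=40 > 11
  After event 2: stock=43 > 11
  After event 3: stock=18 > 11
  After event 4: stock=19 > 11
  After event 5: stock=15 > 11
  After event 6: stock=48 > 11
  After event 7: stock=36 > 11
  After event 8: stock=18 > 11
  After event 9: stock=31 > 11
  After event 10: stock=23 > 11
  After event 11: stock=23 > 11
  After event 12: stock=15 > 11
Alert events: []. Count = 0

Answer: 0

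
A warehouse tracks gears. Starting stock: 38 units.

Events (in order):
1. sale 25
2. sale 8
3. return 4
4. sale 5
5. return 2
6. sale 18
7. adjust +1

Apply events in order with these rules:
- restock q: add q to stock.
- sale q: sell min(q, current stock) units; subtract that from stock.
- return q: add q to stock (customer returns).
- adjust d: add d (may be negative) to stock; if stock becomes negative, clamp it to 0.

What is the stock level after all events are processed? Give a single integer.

Processing events:
Start: stock = 38
  Event 1 (sale 25): sell min(25,38)=25. stock: 38 - 25 = 13. total_sold = 25
  Event 2 (sale 8): sell min(8,13)=8. stock: 13 - 8 = 5. total_sold = 33
  Event 3 (return 4): 5 + 4 = 9
  Event 4 (sale 5): sell min(5,9)=5. stock: 9 - 5 = 4. total_sold = 38
  Event 5 (return 2): 4 + 2 = 6
  Event 6 (sale 18): sell min(18,6)=6. stock: 6 - 6 = 0. total_sold = 44
  Event 7 (adjust +1): 0 + 1 = 1
Final: stock = 1, total_sold = 44

Answer: 1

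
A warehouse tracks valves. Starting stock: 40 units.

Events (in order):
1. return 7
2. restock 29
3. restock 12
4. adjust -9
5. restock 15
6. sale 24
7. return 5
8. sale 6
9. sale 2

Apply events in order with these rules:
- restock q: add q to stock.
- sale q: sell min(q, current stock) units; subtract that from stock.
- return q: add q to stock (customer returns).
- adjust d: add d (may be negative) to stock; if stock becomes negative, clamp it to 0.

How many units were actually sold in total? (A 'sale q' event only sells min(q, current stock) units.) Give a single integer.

Answer: 32

Derivation:
Processing events:
Start: stock = 40
  Event 1 (return 7): 40 + 7 = 47
  Event 2 (restock 29): 47 + 29 = 76
  Event 3 (restock 12): 76 + 12 = 88
  Event 4 (adjust -9): 88 + -9 = 79
  Event 5 (restock 15): 79 + 15 = 94
  Event 6 (sale 24): sell min(24,94)=24. stock: 94 - 24 = 70. total_sold = 24
  Event 7 (return 5): 70 + 5 = 75
  Event 8 (sale 6): sell min(6,75)=6. stock: 75 - 6 = 69. total_sold = 30
  Event 9 (sale 2): sell min(2,69)=2. stock: 69 - 2 = 67. total_sold = 32
Final: stock = 67, total_sold = 32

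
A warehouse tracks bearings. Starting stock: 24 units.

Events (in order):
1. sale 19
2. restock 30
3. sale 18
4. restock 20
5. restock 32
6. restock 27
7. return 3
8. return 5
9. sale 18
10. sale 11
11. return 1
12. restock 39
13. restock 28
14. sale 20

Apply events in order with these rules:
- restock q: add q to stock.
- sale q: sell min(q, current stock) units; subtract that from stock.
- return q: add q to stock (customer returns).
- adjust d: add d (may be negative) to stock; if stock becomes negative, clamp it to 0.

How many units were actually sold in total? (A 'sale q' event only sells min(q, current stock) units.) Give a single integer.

Answer: 86

Derivation:
Processing events:
Start: stock = 24
  Event 1 (sale 19): sell min(19,24)=19. stock: 24 - 19 = 5. total_sold = 19
  Event 2 (restock 30): 5 + 30 = 35
  Event 3 (sale 18): sell min(18,35)=18. stock: 35 - 18 = 17. total_sold = 37
  Event 4 (restock 20): 17 + 20 = 37
  Event 5 (restock 32): 37 + 32 = 69
  Event 6 (restock 27): 69 + 27 = 96
  Event 7 (return 3): 96 + 3 = 99
  Event 8 (return 5): 99 + 5 = 104
  Event 9 (sale 18): sell min(18,104)=18. stock: 104 - 18 = 86. total_sold = 55
  Event 10 (sale 11): sell min(11,86)=11. stock: 86 - 11 = 75. total_sold = 66
  Event 11 (return 1): 75 + 1 = 76
  Event 12 (restock 39): 76 + 39 = 115
  Event 13 (restock 28): 115 + 28 = 143
  Event 14 (sale 20): sell min(20,143)=20. stock: 143 - 20 = 123. total_sold = 86
Final: stock = 123, total_sold = 86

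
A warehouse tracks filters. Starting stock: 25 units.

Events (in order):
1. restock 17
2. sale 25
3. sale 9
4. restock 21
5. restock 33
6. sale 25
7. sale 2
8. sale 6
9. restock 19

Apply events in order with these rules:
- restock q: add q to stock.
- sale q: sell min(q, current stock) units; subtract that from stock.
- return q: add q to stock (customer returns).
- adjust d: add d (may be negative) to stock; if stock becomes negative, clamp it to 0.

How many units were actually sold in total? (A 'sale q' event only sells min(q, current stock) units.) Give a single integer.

Answer: 67

Derivation:
Processing events:
Start: stock = 25
  Event 1 (restock 17): 25 + 17 = 42
  Event 2 (sale 25): sell min(25,42)=25. stock: 42 - 25 = 17. total_sold = 25
  Event 3 (sale 9): sell min(9,17)=9. stock: 17 - 9 = 8. total_sold = 34
  Event 4 (restock 21): 8 + 21 = 29
  Event 5 (restock 33): 29 + 33 = 62
  Event 6 (sale 25): sell min(25,62)=25. stock: 62 - 25 = 37. total_sold = 59
  Event 7 (sale 2): sell min(2,37)=2. stock: 37 - 2 = 35. total_sold = 61
  Event 8 (sale 6): sell min(6,35)=6. stock: 35 - 6 = 29. total_sold = 67
  Event 9 (restock 19): 29 + 19 = 48
Final: stock = 48, total_sold = 67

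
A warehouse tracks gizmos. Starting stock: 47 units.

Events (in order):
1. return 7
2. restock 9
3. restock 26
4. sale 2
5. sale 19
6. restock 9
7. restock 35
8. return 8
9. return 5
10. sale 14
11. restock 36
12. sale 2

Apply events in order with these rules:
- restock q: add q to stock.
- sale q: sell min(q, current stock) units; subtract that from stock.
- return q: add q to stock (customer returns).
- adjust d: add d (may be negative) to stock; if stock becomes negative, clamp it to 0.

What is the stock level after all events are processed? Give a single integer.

Answer: 145

Derivation:
Processing events:
Start: stock = 47
  Event 1 (return 7): 47 + 7 = 54
  Event 2 (restock 9): 54 + 9 = 63
  Event 3 (restock 26): 63 + 26 = 89
  Event 4 (sale 2): sell min(2,89)=2. stock: 89 - 2 = 87. total_sold = 2
  Event 5 (sale 19): sell min(19,87)=19. stock: 87 - 19 = 68. total_sold = 21
  Event 6 (restock 9): 68 + 9 = 77
  Event 7 (restock 35): 77 + 35 = 112
  Event 8 (return 8): 112 + 8 = 120
  Event 9 (return 5): 120 + 5 = 125
  Event 10 (sale 14): sell min(14,125)=14. stock: 125 - 14 = 111. total_sold = 35
  Event 11 (restock 36): 111 + 36 = 147
  Event 12 (sale 2): sell min(2,147)=2. stock: 147 - 2 = 145. total_sold = 37
Final: stock = 145, total_sold = 37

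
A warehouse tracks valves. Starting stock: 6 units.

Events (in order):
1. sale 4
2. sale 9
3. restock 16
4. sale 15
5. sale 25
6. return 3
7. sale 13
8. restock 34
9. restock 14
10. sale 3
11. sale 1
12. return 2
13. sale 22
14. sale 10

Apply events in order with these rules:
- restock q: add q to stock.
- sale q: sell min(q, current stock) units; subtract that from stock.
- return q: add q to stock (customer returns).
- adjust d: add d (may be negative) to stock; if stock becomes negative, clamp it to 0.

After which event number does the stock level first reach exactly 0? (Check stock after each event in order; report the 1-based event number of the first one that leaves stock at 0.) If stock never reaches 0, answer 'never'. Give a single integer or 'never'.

Answer: 2

Derivation:
Processing events:
Start: stock = 6
  Event 1 (sale 4): sell min(4,6)=4. stock: 6 - 4 = 2. total_sold = 4
  Event 2 (sale 9): sell min(9,2)=2. stock: 2 - 2 = 0. total_sold = 6
  Event 3 (restock 16): 0 + 16 = 16
  Event 4 (sale 15): sell min(15,16)=15. stock: 16 - 15 = 1. total_sold = 21
  Event 5 (sale 25): sell min(25,1)=1. stock: 1 - 1 = 0. total_sold = 22
  Event 6 (return 3): 0 + 3 = 3
  Event 7 (sale 13): sell min(13,3)=3. stock: 3 - 3 = 0. total_sold = 25
  Event 8 (restock 34): 0 + 34 = 34
  Event 9 (restock 14): 34 + 14 = 48
  Event 10 (sale 3): sell min(3,48)=3. stock: 48 - 3 = 45. total_sold = 28
  Event 11 (sale 1): sell min(1,45)=1. stock: 45 - 1 = 44. total_sold = 29
  Event 12 (return 2): 44 + 2 = 46
  Event 13 (sale 22): sell min(22,46)=22. stock: 46 - 22 = 24. total_sold = 51
  Event 14 (sale 10): sell min(10,24)=10. stock: 24 - 10 = 14. total_sold = 61
Final: stock = 14, total_sold = 61

First zero at event 2.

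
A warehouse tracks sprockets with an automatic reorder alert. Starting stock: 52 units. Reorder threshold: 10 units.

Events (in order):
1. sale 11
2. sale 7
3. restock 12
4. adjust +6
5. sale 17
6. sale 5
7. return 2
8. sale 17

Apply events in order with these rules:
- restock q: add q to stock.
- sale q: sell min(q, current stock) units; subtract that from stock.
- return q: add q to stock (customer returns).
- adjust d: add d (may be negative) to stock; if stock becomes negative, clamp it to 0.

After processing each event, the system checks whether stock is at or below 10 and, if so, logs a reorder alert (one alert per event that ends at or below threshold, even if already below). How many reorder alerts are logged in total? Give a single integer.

Processing events:
Start: stock = 52
  Event 1 (sale 11): sell min(11,52)=11. stock: 52 - 11 = 41. total_sold = 11
  Event 2 (sale 7): sell min(7,41)=7. stock: 41 - 7 = 34. total_sold = 18
  Event 3 (restock 12): 34 + 12 = 46
  Event 4 (adjust +6): 46 + 6 = 52
  Event 5 (sale 17): sell min(17,52)=17. stock: 52 - 17 = 35. total_sold = 35
  Event 6 (sale 5): sell min(5,35)=5. stock: 35 - 5 = 30. total_sold = 40
  Event 7 (return 2): 30 + 2 = 32
  Event 8 (sale 17): sell min(17,32)=17. stock: 32 - 17 = 15. total_sold = 57
Final: stock = 15, total_sold = 57

Checking against threshold 10:
  After event 1: stock=41 > 10
  After event 2: stock=34 > 10
  After event 3: stock=46 > 10
  After event 4: stock=52 > 10
  After event 5: stock=35 > 10
  After event 6: stock=30 > 10
  After event 7: stock=32 > 10
  After event 8: stock=15 > 10
Alert events: []. Count = 0

Answer: 0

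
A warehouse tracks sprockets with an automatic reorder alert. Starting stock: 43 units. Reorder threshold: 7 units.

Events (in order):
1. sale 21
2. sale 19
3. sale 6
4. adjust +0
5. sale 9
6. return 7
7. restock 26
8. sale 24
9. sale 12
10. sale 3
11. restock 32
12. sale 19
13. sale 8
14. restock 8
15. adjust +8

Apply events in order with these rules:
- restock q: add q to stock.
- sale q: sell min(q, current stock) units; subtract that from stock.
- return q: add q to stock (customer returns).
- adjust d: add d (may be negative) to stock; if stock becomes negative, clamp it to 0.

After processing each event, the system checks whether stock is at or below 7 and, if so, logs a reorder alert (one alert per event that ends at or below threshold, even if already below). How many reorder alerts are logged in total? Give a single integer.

Processing events:
Start: stock = 43
  Event 1 (sale 21): sell min(21,43)=21. stock: 43 - 21 = 22. total_sold = 21
  Event 2 (sale 19): sell min(19,22)=19. stock: 22 - 19 = 3. total_sold = 40
  Event 3 (sale 6): sell min(6,3)=3. stock: 3 - 3 = 0. total_sold = 43
  Event 4 (adjust +0): 0 + 0 = 0
  Event 5 (sale 9): sell min(9,0)=0. stock: 0 - 0 = 0. total_sold = 43
  Event 6 (return 7): 0 + 7 = 7
  Event 7 (restock 26): 7 + 26 = 33
  Event 8 (sale 24): sell min(24,33)=24. stock: 33 - 24 = 9. total_sold = 67
  Event 9 (sale 12): sell min(12,9)=9. stock: 9 - 9 = 0. total_sold = 76
  Event 10 (sale 3): sell min(3,0)=0. stock: 0 - 0 = 0. total_sold = 76
  Event 11 (restock 32): 0 + 32 = 32
  Event 12 (sale 19): sell min(19,32)=19. stock: 32 - 19 = 13. total_sold = 95
  Event 13 (sale 8): sell min(8,13)=8. stock: 13 - 8 = 5. total_sold = 103
  Event 14 (restock 8): 5 + 8 = 13
  Event 15 (adjust +8): 13 + 8 = 21
Final: stock = 21, total_sold = 103

Checking against threshold 7:
  After event 1: stock=22 > 7
  After event 2: stock=3 <= 7 -> ALERT
  After event 3: stock=0 <= 7 -> ALERT
  After event 4: stock=0 <= 7 -> ALERT
  After event 5: stock=0 <= 7 -> ALERT
  After event 6: stock=7 <= 7 -> ALERT
  After event 7: stock=33 > 7
  After event 8: stock=9 > 7
  After event 9: stock=0 <= 7 -> ALERT
  After event 10: stock=0 <= 7 -> ALERT
  After event 11: stock=32 > 7
  After event 12: stock=13 > 7
  After event 13: stock=5 <= 7 -> ALERT
  After event 14: stock=13 > 7
  After event 15: stock=21 > 7
Alert events: [2, 3, 4, 5, 6, 9, 10, 13]. Count = 8

Answer: 8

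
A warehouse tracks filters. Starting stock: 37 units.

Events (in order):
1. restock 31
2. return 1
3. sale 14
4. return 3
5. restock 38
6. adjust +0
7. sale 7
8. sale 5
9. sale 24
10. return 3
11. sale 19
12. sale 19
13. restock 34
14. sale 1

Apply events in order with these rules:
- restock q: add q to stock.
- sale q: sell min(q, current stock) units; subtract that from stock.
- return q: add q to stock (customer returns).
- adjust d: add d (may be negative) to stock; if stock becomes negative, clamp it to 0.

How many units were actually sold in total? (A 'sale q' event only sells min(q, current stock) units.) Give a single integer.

Answer: 89

Derivation:
Processing events:
Start: stock = 37
  Event 1 (restock 31): 37 + 31 = 68
  Event 2 (return 1): 68 + 1 = 69
  Event 3 (sale 14): sell min(14,69)=14. stock: 69 - 14 = 55. total_sold = 14
  Event 4 (return 3): 55 + 3 = 58
  Event 5 (restock 38): 58 + 38 = 96
  Event 6 (adjust +0): 96 + 0 = 96
  Event 7 (sale 7): sell min(7,96)=7. stock: 96 - 7 = 89. total_sold = 21
  Event 8 (sale 5): sell min(5,89)=5. stock: 89 - 5 = 84. total_sold = 26
  Event 9 (sale 24): sell min(24,84)=24. stock: 84 - 24 = 60. total_sold = 50
  Event 10 (return 3): 60 + 3 = 63
  Event 11 (sale 19): sell min(19,63)=19. stock: 63 - 19 = 44. total_sold = 69
  Event 12 (sale 19): sell min(19,44)=19. stock: 44 - 19 = 25. total_sold = 88
  Event 13 (restock 34): 25 + 34 = 59
  Event 14 (sale 1): sell min(1,59)=1. stock: 59 - 1 = 58. total_sold = 89
Final: stock = 58, total_sold = 89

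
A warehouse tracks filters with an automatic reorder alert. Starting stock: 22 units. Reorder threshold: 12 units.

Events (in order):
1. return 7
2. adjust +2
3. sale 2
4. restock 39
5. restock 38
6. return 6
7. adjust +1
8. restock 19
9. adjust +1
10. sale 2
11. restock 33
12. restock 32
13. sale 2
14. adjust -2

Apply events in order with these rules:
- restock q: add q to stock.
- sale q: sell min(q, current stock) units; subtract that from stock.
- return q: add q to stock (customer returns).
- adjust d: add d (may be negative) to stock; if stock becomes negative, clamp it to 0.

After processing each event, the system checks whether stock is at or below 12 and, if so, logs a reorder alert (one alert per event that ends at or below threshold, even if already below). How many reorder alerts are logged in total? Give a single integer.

Processing events:
Start: stock = 22
  Event 1 (return 7): 22 + 7 = 29
  Event 2 (adjust +2): 29 + 2 = 31
  Event 3 (sale 2): sell min(2,31)=2. stock: 31 - 2 = 29. total_sold = 2
  Event 4 (restock 39): 29 + 39 = 68
  Event 5 (restock 38): 68 + 38 = 106
  Event 6 (return 6): 106 + 6 = 112
  Event 7 (adjust +1): 112 + 1 = 113
  Event 8 (restock 19): 113 + 19 = 132
  Event 9 (adjust +1): 132 + 1 = 133
  Event 10 (sale 2): sell min(2,133)=2. stock: 133 - 2 = 131. total_sold = 4
  Event 11 (restock 33): 131 + 33 = 164
  Event 12 (restock 32): 164 + 32 = 196
  Event 13 (sale 2): sell min(2,196)=2. stock: 196 - 2 = 194. total_sold = 6
  Event 14 (adjust -2): 194 + -2 = 192
Final: stock = 192, total_sold = 6

Checking against threshold 12:
  After event 1: stock=29 > 12
  After event 2: stock=31 > 12
  After event 3: stock=29 > 12
  After event 4: stock=68 > 12
  After event 5: stock=106 > 12
  After event 6: stock=112 > 12
  After event 7: stock=113 > 12
  After event 8: stock=132 > 12
  After event 9: stock=133 > 12
  After event 10: stock=131 > 12
  After event 11: stock=164 > 12
  After event 12: stock=196 > 12
  After event 13: stock=194 > 12
  After event 14: stock=192 > 12
Alert events: []. Count = 0

Answer: 0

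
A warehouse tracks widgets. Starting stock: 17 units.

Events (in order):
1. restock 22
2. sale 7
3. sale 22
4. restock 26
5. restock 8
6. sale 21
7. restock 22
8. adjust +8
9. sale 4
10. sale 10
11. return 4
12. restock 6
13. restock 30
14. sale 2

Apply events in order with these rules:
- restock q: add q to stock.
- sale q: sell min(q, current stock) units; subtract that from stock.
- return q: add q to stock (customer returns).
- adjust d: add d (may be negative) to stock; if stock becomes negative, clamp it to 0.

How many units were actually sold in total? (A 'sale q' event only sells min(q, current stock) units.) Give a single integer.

Answer: 66

Derivation:
Processing events:
Start: stock = 17
  Event 1 (restock 22): 17 + 22 = 39
  Event 2 (sale 7): sell min(7,39)=7. stock: 39 - 7 = 32. total_sold = 7
  Event 3 (sale 22): sell min(22,32)=22. stock: 32 - 22 = 10. total_sold = 29
  Event 4 (restock 26): 10 + 26 = 36
  Event 5 (restock 8): 36 + 8 = 44
  Event 6 (sale 21): sell min(21,44)=21. stock: 44 - 21 = 23. total_sold = 50
  Event 7 (restock 22): 23 + 22 = 45
  Event 8 (adjust +8): 45 + 8 = 53
  Event 9 (sale 4): sell min(4,53)=4. stock: 53 - 4 = 49. total_sold = 54
  Event 10 (sale 10): sell min(10,49)=10. stock: 49 - 10 = 39. total_sold = 64
  Event 11 (return 4): 39 + 4 = 43
  Event 12 (restock 6): 43 + 6 = 49
  Event 13 (restock 30): 49 + 30 = 79
  Event 14 (sale 2): sell min(2,79)=2. stock: 79 - 2 = 77. total_sold = 66
Final: stock = 77, total_sold = 66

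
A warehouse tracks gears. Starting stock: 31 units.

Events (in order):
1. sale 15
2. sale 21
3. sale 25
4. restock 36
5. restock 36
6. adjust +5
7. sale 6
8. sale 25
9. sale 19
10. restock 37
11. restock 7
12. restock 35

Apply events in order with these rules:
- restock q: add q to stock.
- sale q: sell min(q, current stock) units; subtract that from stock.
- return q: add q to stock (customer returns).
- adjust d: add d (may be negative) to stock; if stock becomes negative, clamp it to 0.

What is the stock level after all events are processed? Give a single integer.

Processing events:
Start: stock = 31
  Event 1 (sale 15): sell min(15,31)=15. stock: 31 - 15 = 16. total_sold = 15
  Event 2 (sale 21): sell min(21,16)=16. stock: 16 - 16 = 0. total_sold = 31
  Event 3 (sale 25): sell min(25,0)=0. stock: 0 - 0 = 0. total_sold = 31
  Event 4 (restock 36): 0 + 36 = 36
  Event 5 (restock 36): 36 + 36 = 72
  Event 6 (adjust +5): 72 + 5 = 77
  Event 7 (sale 6): sell min(6,77)=6. stock: 77 - 6 = 71. total_sold = 37
  Event 8 (sale 25): sell min(25,71)=25. stock: 71 - 25 = 46. total_sold = 62
  Event 9 (sale 19): sell min(19,46)=19. stock: 46 - 19 = 27. total_sold = 81
  Event 10 (restock 37): 27 + 37 = 64
  Event 11 (restock 7): 64 + 7 = 71
  Event 12 (restock 35): 71 + 35 = 106
Final: stock = 106, total_sold = 81

Answer: 106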